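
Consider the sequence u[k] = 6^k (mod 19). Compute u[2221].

Computing terms: u[1] = 6,  u[2] = 17,  u[3] = 7,  u[4] = 4,  u[5] = 5,  u[6] = 11,  u[7] = 9,  u[8] = 16,  u[9] = 1,  u[10] = 6.
Since u[10] = u[1] = 6, the sequence is periodic with period 9.
So u[2221] = u[1 + ((2221-1) mod 9)] = u[7] = 9.

9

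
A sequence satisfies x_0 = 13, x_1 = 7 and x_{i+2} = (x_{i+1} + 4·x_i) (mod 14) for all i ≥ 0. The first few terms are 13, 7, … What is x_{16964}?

Computing terms: x_0 = 13,  x_1 = 7,  x_2 = 3,  x_3 = 3,  x_4 = 1,  x_5 = 13,  x_6 = 3,  x_7 = 13,  x_8 = 11,  x_9 = 7,  x_{10} = 9,  x_{11} = 9,  x_{12} = 3,  x_{13} = 11,  x_{14} = 9,  x_{15} = 11,  x_{16} = 5,  x_{17} = 7,  x_{18} = 13,  x_{19} = 13,  x_{20} = 9,  x_{21} = 5,  x_{22} = 13,  x_{23} = 5,  x_{24} = 1,  x_{25} = 7,  x_{26} = 11,  x_{27} = 11,  x_{28} = 13,  x_{29} = 1,  x_{30} = 11,  x_{31} = 1,  x_{32} = 3,  x_{33} = 7,  x_{34} = 5,  x_{35} = 5,  x_{36} = 11,  x_{37} = 3,  x_{38} = 5,  x_{39} = 3,  x_{40} = 9,  x_{41} = 7,  x_{42} = 1,  x_{43} = 1,  x_{44} = 5,  x_{45} = 9,  x_{46} = 1,  x_{47} = 9,  x_{48} = 13,  x_{49} = 7.
The sequence repeats with period 48.
So x_{16964} = x_{0 + ((16964-0) mod 48)} = x_{20} = 9.

9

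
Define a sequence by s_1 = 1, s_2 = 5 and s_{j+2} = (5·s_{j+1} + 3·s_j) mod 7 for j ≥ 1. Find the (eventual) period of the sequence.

3

Listing terms: s_1 = 1; s_2 = 5; s_3 = 0; s_4 = 1; s_5 = 5.
Since (s_4, s_5) = (s_1, s_2) = (1, 5) (two consecutive terms determine the rest), the sequence is periodic with period 3.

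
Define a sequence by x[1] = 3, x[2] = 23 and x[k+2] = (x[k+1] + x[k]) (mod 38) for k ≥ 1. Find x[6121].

3

We have x[1] = 3; x[2] = 23; x[3] = 26; x[4] = 11; x[5] = 37; x[6] = 10; x[7] = 9; x[8] = 19; x[9] = 28; x[10] = 9; x[11] = 37; x[12] = 8; x[13] = 7; x[14] = 15; x[15] = 22; x[16] = 37; x[17] = 21; x[18] = 20; x[19] = 3; x[20] = 23.
The sequence repeats with period 18.
So x[6121] = x[1 + ((6121-1) mod 18)] = x[1] = 3.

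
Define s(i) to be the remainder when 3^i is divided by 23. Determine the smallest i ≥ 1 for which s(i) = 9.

2

Computing terms: s(0) = 1, s(1) = 3, s(2) = 9, s(3) = 4, s(4) = 12, s(5) = 13, s(6) = 16, s(7) = 2, s(8) = 6, s(9) = 18, s(10) = 8, s(11) = 1.
The sequence repeats with period 11.
The value 9 first appears (with i ≥ 1) at s(2).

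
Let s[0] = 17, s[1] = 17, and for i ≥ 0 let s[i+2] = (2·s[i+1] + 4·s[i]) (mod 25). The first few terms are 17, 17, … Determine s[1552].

2

We have s[0] = 17,  s[1] = 17,  s[2] = 2,  s[3] = 22,  s[4] = 2,  s[5] = 17,  s[6] = 17.
The sequence repeats with period 5.
So s[1552] = s[0 + ((1552-0) mod 5)] = s[2] = 2.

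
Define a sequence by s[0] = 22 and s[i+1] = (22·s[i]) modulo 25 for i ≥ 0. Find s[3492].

2

Computing terms: s[0] = 22; s[1] = 9; s[2] = 23; s[3] = 6; s[4] = 7; s[5] = 4; s[6] = 13; s[7] = 11; s[8] = 17; s[9] = 24; s[10] = 3; s[11] = 16; s[12] = 2; s[13] = 19; s[14] = 18; s[15] = 21; s[16] = 12; s[17] = 14; s[18] = 8; s[19] = 1; s[20] = 22.
The sequence repeats with period 20.
(3492 - 0) mod 20 = 12, so s[3492] = s[12] = 2.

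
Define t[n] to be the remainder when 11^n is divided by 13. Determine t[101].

Listing terms: t[1] = 11, t[2] = 4, t[3] = 5, t[4] = 3, t[5] = 7, t[6] = 12, t[7] = 2, t[8] = 9, t[9] = 8, t[10] = 10, t[11] = 6, t[12] = 1, t[13] = 11.
The sequence repeats with period 12.
So t[101] = t[1 + ((101-1) mod 12)] = t[5] = 7.

7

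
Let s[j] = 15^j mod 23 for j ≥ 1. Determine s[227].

s[1] = 15; s[2] = 18; s[3] = 17; s[4] = 2; s[5] = 7; s[6] = 13; s[7] = 11; s[8] = 4; s[9] = 14; s[10] = 3; s[11] = 22; s[12] = 8; s[13] = 5; s[14] = 6; s[15] = 21; s[16] = 16; s[17] = 10; s[18] = 12; s[19] = 19; s[20] = 9; s[21] = 20; s[22] = 1; s[23] = 15.
Since s[23] = s[1] = 15, the sequence is periodic with period 22.
So s[227] = s[1 + ((227-1) mod 22)] = s[7] = 11.

11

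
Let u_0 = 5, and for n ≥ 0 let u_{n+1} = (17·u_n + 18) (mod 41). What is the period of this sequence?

u_0 = 5, u_1 = 21, u_2 = 6, u_3 = 38, u_4 = 8, u_5 = 31, u_6 = 12, u_7 = 17, u_8 = 20, u_9 = 30, u_{10} = 36, u_{11} = 15, u_{12} = 27, u_{13} = 26, u_{14} = 9, u_{15} = 7, u_{16} = 14, u_{17} = 10, u_{18} = 24, u_{19} = 16, u_{20} = 3, u_{21} = 28, u_{22} = 2, u_{23} = 11, u_{24} = 0, u_{25} = 18, u_{26} = 37, u_{27} = 32, u_{28} = 29, u_{29} = 19, u_{30} = 13, u_{31} = 34, u_{32} = 22, u_{33} = 23, u_{34} = 40, u_{35} = 1, u_{36} = 35, u_{37} = 39, u_{38} = 25, u_{39} = 33, u_{40} = 5.
The sequence repeats with period 40.

40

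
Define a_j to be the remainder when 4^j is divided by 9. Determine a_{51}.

Listing terms: a_0 = 1,  a_1 = 4,  a_2 = 7,  a_3 = 1.
The sequence repeats with period 3.
(51 - 0) mod 3 = 0, so a_{51} = a_0 = 1.

1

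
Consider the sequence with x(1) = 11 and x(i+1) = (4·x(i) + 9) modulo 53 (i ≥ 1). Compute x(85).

48

Listing terms: x(1) = 11; x(2) = 0; x(3) = 9; x(4) = 45; x(5) = 30; x(6) = 23; x(7) = 48; x(8) = 42; x(9) = 18; x(10) = 28; x(11) = 15; x(12) = 16; x(13) = 20; x(14) = 36; x(15) = 47; x(16) = 38; x(17) = 2; x(18) = 17; x(19) = 24; x(20) = 52; x(21) = 5; x(22) = 29; x(23) = 19; x(24) = 32; x(25) = 31; x(26) = 27; x(27) = 11.
The sequence repeats with period 26.
(85 - 1) mod 26 = 6, so x(85) = x(7) = 48.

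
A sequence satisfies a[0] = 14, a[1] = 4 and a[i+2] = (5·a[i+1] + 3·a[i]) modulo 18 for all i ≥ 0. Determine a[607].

Computing terms: a[0] = 14; a[1] = 4; a[2] = 8; a[3] = 16; a[4] = 14; a[5] = 10; a[6] = 2; a[7] = 4; a[8] = 8.
Since (a[7], a[8]) = (a[1], a[2]) = (4, 8) (two consecutive terms determine the rest), the sequence is eventually periodic: after a pre-period of length 1 it cycles with period 6.
For i ≥ 1, a[i] depends only on (i - 1) mod 6. (607 - 1) mod 6 = 0, so a[607] = a[1] = 4.

4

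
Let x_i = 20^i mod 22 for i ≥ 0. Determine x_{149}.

16

We have x_0 = 1,  x_1 = 20,  x_2 = 4,  x_3 = 14,  x_4 = 16,  x_5 = 12,  x_6 = 20.
Since x_6 = x_1 = 20, the sequence is eventually periodic: after a pre-period of length 1 it cycles with period 5.
For i ≥ 1, x_i depends only on (i - 1) mod 5. (149 - 1) mod 5 = 3, so x_{149} = x_4 = 16.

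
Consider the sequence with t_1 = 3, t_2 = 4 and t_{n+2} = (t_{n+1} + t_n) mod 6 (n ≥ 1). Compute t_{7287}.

5

t_1 = 3, t_2 = 4, t_3 = 1, t_4 = 5, t_5 = 0, t_6 = 5, t_7 = 5, t_8 = 4, t_9 = 3, t_{10} = 1, t_{11} = 4, t_{12} = 5, t_{13} = 3, t_{14} = 2, t_{15} = 5, t_{16} = 1, t_{17} = 0, t_{18} = 1, t_{19} = 1, t_{20} = 2, t_{21} = 3, t_{22} = 5, t_{23} = 2, t_{24} = 1, t_{25} = 3, t_{26} = 4.
The sequence repeats with period 24.
(7287 - 1) mod 24 = 14, so t_{7287} = t_{15} = 5.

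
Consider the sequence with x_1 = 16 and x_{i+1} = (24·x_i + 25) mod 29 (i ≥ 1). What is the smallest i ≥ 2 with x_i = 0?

6

Computing terms: x_1 = 16, x_2 = 3, x_3 = 10, x_4 = 4, x_5 = 5, x_6 = 0, x_7 = 25, x_8 = 16.
Since x_8 = x_1 = 16, the sequence is periodic with period 7.
The value 0 first appears (with i ≥ 2) at x_6.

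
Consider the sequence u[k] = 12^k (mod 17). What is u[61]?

14

u[1] = 12, u[2] = 8, u[3] = 11, u[4] = 13, u[5] = 3, u[6] = 2, u[7] = 7, u[8] = 16, u[9] = 5, u[10] = 9, u[11] = 6, u[12] = 4, u[13] = 14, u[14] = 15, u[15] = 10, u[16] = 1, u[17] = 12.
Since u[17] = u[1] = 12, the sequence is periodic with period 16.
So u[61] = u[1 + ((61-1) mod 16)] = u[13] = 14.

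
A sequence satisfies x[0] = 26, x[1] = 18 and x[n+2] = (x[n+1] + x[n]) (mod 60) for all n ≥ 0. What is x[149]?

Listing terms: x[0] = 26, x[1] = 18, x[2] = 44, x[3] = 2, x[4] = 46, x[5] = 48, x[6] = 34, x[7] = 22, x[8] = 56, x[9] = 18, x[10] = 14, x[11] = 32, x[12] = 46, x[13] = 18, x[14] = 4, x[15] = 22, x[16] = 26, x[17] = 48, x[18] = 14, x[19] = 2, x[20] = 16, x[21] = 18, x[22] = 34, x[23] = 52, x[24] = 26, x[25] = 18.
The sequence repeats with period 24.
(149 - 0) mod 24 = 5, so x[149] = x[5] = 48.

48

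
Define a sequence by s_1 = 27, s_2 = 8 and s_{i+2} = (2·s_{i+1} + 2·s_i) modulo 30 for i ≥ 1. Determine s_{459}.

10

We have s_1 = 27; s_2 = 8; s_3 = 10; s_4 = 6; s_5 = 2; s_6 = 16; s_7 = 6; s_8 = 14; s_9 = 10; s_{10} = 18; s_{11} = 26; s_{12} = 28; s_{13} = 18; s_{14} = 2; s_{15} = 10; s_{16} = 24; s_{17} = 8; s_{18} = 4; s_{19} = 24; s_{20} = 26; s_{21} = 10; s_{22} = 12; s_{23} = 14; s_{24} = 22; s_{25} = 12; s_{26} = 8; s_{27} = 10.
Since (s_{26}, s_{27}) = (s_2, s_3) = (8, 10) (two consecutive terms determine the rest), the sequence is eventually periodic: after a pre-period of length 1 it cycles with period 24.
For i ≥ 2, s_i depends only on (i - 2) mod 24. (459 - 2) mod 24 = 1, so s_{459} = s_3 = 10.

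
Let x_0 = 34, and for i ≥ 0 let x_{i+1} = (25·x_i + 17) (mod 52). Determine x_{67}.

9

Computing terms: x_0 = 34; x_1 = 35; x_2 = 8; x_3 = 9; x_4 = 34.
Since x_4 = x_0 = 34, the sequence is periodic with period 4.
(67 - 0) mod 4 = 3, so x_{67} = x_3 = 9.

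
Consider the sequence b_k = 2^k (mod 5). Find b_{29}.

2

b_1 = 2; b_2 = 4; b_3 = 3; b_4 = 1; b_5 = 2.
The sequence repeats with period 4.
So b_{29} = b_{1 + ((29-1) mod 4)} = b_1 = 2.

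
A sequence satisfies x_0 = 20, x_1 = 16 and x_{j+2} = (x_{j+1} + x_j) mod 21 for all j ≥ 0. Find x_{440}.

We have x_0 = 20,  x_1 = 16,  x_2 = 15,  x_3 = 10,  x_4 = 4,  x_5 = 14,  x_6 = 18,  x_7 = 11,  x_8 = 8,  x_9 = 19,  x_{10} = 6,  x_{11} = 4,  x_{12} = 10,  x_{13} = 14,  x_{14} = 3,  x_{15} = 17,  x_{16} = 20,  x_{17} = 16.
The sequence repeats with period 16.
(440 - 0) mod 16 = 8, so x_{440} = x_8 = 8.

8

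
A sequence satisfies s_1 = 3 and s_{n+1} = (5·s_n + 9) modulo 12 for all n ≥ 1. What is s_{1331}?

9

We have s_1 = 3,  s_2 = 0,  s_3 = 9,  s_4 = 6,  s_5 = 3.
Since s_5 = s_1 = 3, the sequence is periodic with period 4.
(1331 - 1) mod 4 = 2, so s_{1331} = s_3 = 9.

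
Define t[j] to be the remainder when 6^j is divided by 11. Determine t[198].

We have t[0] = 1, t[1] = 6, t[2] = 3, t[3] = 7, t[4] = 9, t[5] = 10, t[6] = 5, t[7] = 8, t[8] = 4, t[9] = 2, t[10] = 1.
Since t[10] = t[0] = 1, the sequence is periodic with period 10.
(198 - 0) mod 10 = 8, so t[198] = t[8] = 4.

4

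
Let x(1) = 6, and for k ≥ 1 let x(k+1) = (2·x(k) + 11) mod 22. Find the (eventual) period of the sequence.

10

Listing terms: x(1) = 6,  x(2) = 1,  x(3) = 13,  x(4) = 15,  x(5) = 19,  x(6) = 5,  x(7) = 21,  x(8) = 9,  x(9) = 7,  x(10) = 3,  x(11) = 17,  x(12) = 1.
Since x(12) = x(2) = 1, the sequence is eventually periodic: after a pre-period of length 1 it cycles with period 10.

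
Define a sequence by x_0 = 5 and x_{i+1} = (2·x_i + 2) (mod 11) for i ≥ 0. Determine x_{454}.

0

We have x_0 = 5; x_1 = 1; x_2 = 4; x_3 = 10; x_4 = 0; x_5 = 2; x_6 = 6; x_7 = 3; x_8 = 8; x_9 = 7; x_{10} = 5.
The sequence repeats with period 10.
So x_{454} = x_{0 + ((454-0) mod 10)} = x_4 = 0.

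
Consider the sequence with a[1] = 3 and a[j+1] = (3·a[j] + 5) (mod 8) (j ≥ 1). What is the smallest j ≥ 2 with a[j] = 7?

We have a[1] = 3, a[2] = 6, a[3] = 7, a[4] = 2, a[5] = 3.
The sequence repeats with period 4.
The value 7 first appears (with j ≥ 2) at a[3].

3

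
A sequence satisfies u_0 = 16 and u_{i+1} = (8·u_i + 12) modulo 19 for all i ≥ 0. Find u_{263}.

Computing terms: u_0 = 16, u_1 = 7, u_2 = 11, u_3 = 5, u_4 = 14, u_5 = 10, u_6 = 16.
Since u_6 = u_0 = 16, the sequence is periodic with period 6.
So u_{263} = u_{0 + ((263-0) mod 6)} = u_5 = 10.

10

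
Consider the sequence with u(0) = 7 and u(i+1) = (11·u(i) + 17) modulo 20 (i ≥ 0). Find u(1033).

Computing terms: u(0) = 7; u(1) = 14; u(2) = 11; u(3) = 18; u(4) = 15; u(5) = 2; u(6) = 19; u(7) = 6; u(8) = 3; u(9) = 10; u(10) = 7.
The sequence repeats with period 10.
So u(1033) = u(0 + ((1033-0) mod 10)) = u(3) = 18.

18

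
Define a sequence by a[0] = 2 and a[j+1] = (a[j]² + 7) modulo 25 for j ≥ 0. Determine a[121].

We have a[0] = 2; a[1] = 11; a[2] = 3; a[3] = 16; a[4] = 13; a[5] = 1; a[6] = 8; a[7] = 21; a[8] = 23; a[9] = 11.
Since a[9] = a[1] = 11, the sequence is eventually periodic: after a pre-period of length 1 it cycles with period 8.
For j ≥ 1, a[j] depends only on (j - 1) mod 8. (121 - 1) mod 8 = 0, so a[121] = a[1] = 11.

11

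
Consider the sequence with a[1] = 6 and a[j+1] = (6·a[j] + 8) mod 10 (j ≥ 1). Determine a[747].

4

Listing terms: a[1] = 6, a[2] = 4, a[3] = 2, a[4] = 0, a[5] = 8, a[6] = 6.
The sequence repeats with period 5.
(747 - 1) mod 5 = 1, so a[747] = a[2] = 4.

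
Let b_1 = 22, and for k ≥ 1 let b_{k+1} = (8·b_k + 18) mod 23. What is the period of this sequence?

11

We have b_1 = 22, b_2 = 10, b_3 = 6, b_4 = 20, b_5 = 17, b_6 = 16, b_7 = 8, b_8 = 13, b_9 = 7, b_{10} = 5, b_{11} = 12, b_{12} = 22.
Since b_{12} = b_1 = 22, the sequence is periodic with period 11.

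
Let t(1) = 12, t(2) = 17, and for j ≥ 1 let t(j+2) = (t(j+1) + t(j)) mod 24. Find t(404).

13

We have t(1) = 12; t(2) = 17; t(3) = 5; t(4) = 22; t(5) = 3; t(6) = 1; t(7) = 4; t(8) = 5; t(9) = 9; t(10) = 14; t(11) = 23; t(12) = 13; t(13) = 12; t(14) = 1; t(15) = 13; t(16) = 14; t(17) = 3; t(18) = 17; t(19) = 20; t(20) = 13; t(21) = 9; t(22) = 22; t(23) = 7; t(24) = 5; t(25) = 12; t(26) = 17.
Since (t(25), t(26)) = (t(1), t(2)) = (12, 17) (two consecutive terms determine the rest), the sequence is periodic with period 24.
(404 - 1) mod 24 = 19, so t(404) = t(20) = 13.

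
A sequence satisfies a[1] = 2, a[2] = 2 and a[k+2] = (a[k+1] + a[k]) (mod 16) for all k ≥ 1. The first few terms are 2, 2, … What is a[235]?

a[1] = 2, a[2] = 2, a[3] = 4, a[4] = 6, a[5] = 10, a[6] = 0, a[7] = 10, a[8] = 10, a[9] = 4, a[10] = 14, a[11] = 2, a[12] = 0, a[13] = 2, a[14] = 2.
Since (a[13], a[14]) = (a[1], a[2]) = (2, 2) (two consecutive terms determine the rest), the sequence is periodic with period 12.
(235 - 1) mod 12 = 6, so a[235] = a[7] = 10.

10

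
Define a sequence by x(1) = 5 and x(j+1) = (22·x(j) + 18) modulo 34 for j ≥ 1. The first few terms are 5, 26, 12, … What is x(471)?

6

We have x(1) = 5, x(2) = 26, x(3) = 12, x(4) = 10, x(5) = 0, x(6) = 18, x(7) = 6, x(8) = 14, x(9) = 20, x(10) = 16, x(11) = 30, x(12) = 32, x(13) = 8, x(14) = 24, x(15) = 2, x(16) = 28, x(17) = 22, x(18) = 26.
Since x(18) = x(2) = 26, the sequence is eventually periodic: after a pre-period of length 1 it cycles with period 16.
For j ≥ 2, x(j) depends only on (j - 2) mod 16. (471 - 2) mod 16 = 5, so x(471) = x(7) = 6.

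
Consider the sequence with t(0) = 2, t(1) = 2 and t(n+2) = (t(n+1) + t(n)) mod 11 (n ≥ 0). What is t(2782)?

4

Listing terms: t(0) = 2, t(1) = 2, t(2) = 4, t(3) = 6, t(4) = 10, t(5) = 5, t(6) = 4, t(7) = 9, t(8) = 2, t(9) = 0, t(10) = 2, t(11) = 2.
Since (t(10), t(11)) = (t(0), t(1)) = (2, 2) (two consecutive terms determine the rest), the sequence is periodic with period 10.
(2782 - 0) mod 10 = 2, so t(2782) = t(2) = 4.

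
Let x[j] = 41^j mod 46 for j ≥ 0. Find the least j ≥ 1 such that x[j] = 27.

4

x[0] = 1; x[1] = 41; x[2] = 25; x[3] = 13; x[4] = 27; x[5] = 3; x[6] = 31; x[7] = 29; x[8] = 39; x[9] = 35; x[10] = 9; x[11] = 1.
The sequence repeats with period 11.
The value 27 first appears (with j ≥ 1) at x[4].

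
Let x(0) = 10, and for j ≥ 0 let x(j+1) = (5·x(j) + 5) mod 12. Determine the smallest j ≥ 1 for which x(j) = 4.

Computing terms: x(0) = 10; x(1) = 7; x(2) = 4; x(3) = 1; x(4) = 10.
Since x(4) = x(0) = 10, the sequence is periodic with period 4.
The value 4 first appears (with j ≥ 1) at x(2).

2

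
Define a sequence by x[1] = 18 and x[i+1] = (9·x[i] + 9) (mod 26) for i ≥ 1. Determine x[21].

x[1] = 18, x[2] = 15, x[3] = 14, x[4] = 5, x[5] = 2, x[6] = 1, x[7] = 18.
The sequence repeats with period 6.
(21 - 1) mod 6 = 2, so x[21] = x[3] = 14.

14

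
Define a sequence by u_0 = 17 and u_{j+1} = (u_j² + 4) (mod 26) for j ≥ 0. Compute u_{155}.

13

Listing terms: u_0 = 17, u_1 = 7, u_2 = 1, u_3 = 5, u_4 = 3, u_5 = 13, u_6 = 17.
The sequence repeats with period 6.
(155 - 0) mod 6 = 5, so u_{155} = u_5 = 13.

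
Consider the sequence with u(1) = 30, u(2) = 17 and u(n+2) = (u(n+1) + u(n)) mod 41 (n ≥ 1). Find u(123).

6

Listing terms: u(1) = 30,  u(2) = 17,  u(3) = 6,  u(4) = 23,  u(5) = 29,  u(6) = 11,  u(7) = 40,  u(8) = 10,  u(9) = 9,  u(10) = 19,  u(11) = 28,  u(12) = 6,  u(13) = 34,  u(14) = 40,  u(15) = 33,  u(16) = 32,  u(17) = 24,  u(18) = 15,  u(19) = 39,  u(20) = 13,  u(21) = 11,  u(22) = 24,  u(23) = 35,  u(24) = 18,  u(25) = 12,  u(26) = 30,  u(27) = 1,  u(28) = 31,  u(29) = 32,  u(30) = 22,  u(31) = 13,  u(32) = 35,  u(33) = 7,  u(34) = 1,  u(35) = 8,  u(36) = 9,  u(37) = 17,  u(38) = 26,  u(39) = 2,  u(40) = 28,  u(41) = 30,  u(42) = 17.
Since (u(41), u(42)) = (u(1), u(2)) = (30, 17) (two consecutive terms determine the rest), the sequence is periodic with period 40.
So u(123) = u(1 + ((123-1) mod 40)) = u(3) = 6.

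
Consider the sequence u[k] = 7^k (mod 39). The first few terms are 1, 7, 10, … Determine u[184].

22

We have u[0] = 1,  u[1] = 7,  u[2] = 10,  u[3] = 31,  u[4] = 22,  u[5] = 37,  u[6] = 25,  u[7] = 19,  u[8] = 16,  u[9] = 34,  u[10] = 4,  u[11] = 28,  u[12] = 1.
Since u[12] = u[0] = 1, the sequence is periodic with period 12.
So u[184] = u[0 + ((184-0) mod 12)] = u[4] = 22.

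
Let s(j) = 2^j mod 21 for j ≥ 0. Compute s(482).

4

Listing terms: s(0) = 1, s(1) = 2, s(2) = 4, s(3) = 8, s(4) = 16, s(5) = 11, s(6) = 1.
Since s(6) = s(0) = 1, the sequence is periodic with period 6.
(482 - 0) mod 6 = 2, so s(482) = s(2) = 4.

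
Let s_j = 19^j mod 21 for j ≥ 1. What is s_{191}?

s_1 = 19,  s_2 = 4,  s_3 = 13,  s_4 = 16,  s_5 = 10,  s_6 = 1,  s_7 = 19.
The sequence repeats with period 6.
(191 - 1) mod 6 = 4, so s_{191} = s_5 = 10.

10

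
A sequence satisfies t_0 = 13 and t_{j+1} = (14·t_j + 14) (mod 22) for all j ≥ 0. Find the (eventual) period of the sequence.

5

Listing terms: t_0 = 13,  t_1 = 20,  t_2 = 8,  t_3 = 16,  t_4 = 18,  t_5 = 2,  t_6 = 20.
Since t_6 = t_1 = 20, the sequence is eventually periodic: after a pre-period of length 1 it cycles with period 5.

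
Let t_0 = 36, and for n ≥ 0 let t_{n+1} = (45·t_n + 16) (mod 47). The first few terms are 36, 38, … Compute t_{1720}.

20

Listing terms: t_0 = 36; t_1 = 38; t_2 = 34; t_3 = 42; t_4 = 26; t_5 = 11; t_6 = 41; t_7 = 28; t_8 = 7; t_9 = 2; t_{10} = 12; t_{11} = 39; t_{12} = 32; t_{13} = 46; t_{14} = 18; t_{15} = 27; t_{16} = 9; t_{17} = 45; t_{18} = 20; t_{19} = 23; t_{20} = 17; t_{21} = 29; t_{22} = 5; t_{23} = 6; t_{24} = 4; t_{25} = 8; t_{26} = 0; t_{27} = 16; t_{28} = 31; t_{29} = 1; t_{30} = 14; t_{31} = 35; t_{32} = 40; t_{33} = 30; t_{34} = 3; t_{35} = 10; t_{36} = 43; t_{37} = 24; t_{38} = 15; t_{39} = 33; t_{40} = 44; t_{41} = 22; t_{42} = 19; t_{43} = 25; t_{44} = 13; t_{45} = 37; t_{46} = 36.
Since t_{46} = t_0 = 36, the sequence is periodic with period 46.
So t_{1720} = t_{0 + ((1720-0) mod 46)} = t_{18} = 20.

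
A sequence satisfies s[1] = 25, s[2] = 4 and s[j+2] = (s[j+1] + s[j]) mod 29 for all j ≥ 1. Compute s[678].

We have s[1] = 25; s[2] = 4; s[3] = 0; s[4] = 4; s[5] = 4; s[6] = 8; s[7] = 12; s[8] = 20; s[9] = 3; s[10] = 23; s[11] = 26; s[12] = 20; s[13] = 17; s[14] = 8; s[15] = 25; s[16] = 4.
The sequence repeats with period 14.
So s[678] = s[1 + ((678-1) mod 14)] = s[6] = 8.

8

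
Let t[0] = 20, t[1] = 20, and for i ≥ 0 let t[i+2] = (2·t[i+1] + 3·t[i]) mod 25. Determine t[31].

10

We have t[0] = 20; t[1] = 20; t[2] = 0; t[3] = 10; t[4] = 20; t[5] = 20.
Since (t[4], t[5]) = (t[0], t[1]) = (20, 20) (two consecutive terms determine the rest), the sequence is periodic with period 4.
So t[31] = t[0 + ((31-0) mod 4)] = t[3] = 10.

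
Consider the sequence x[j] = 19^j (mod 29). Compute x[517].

x[0] = 1, x[1] = 19, x[2] = 13, x[3] = 15, x[4] = 24, x[5] = 21, x[6] = 22, x[7] = 12, x[8] = 25, x[9] = 11, x[10] = 6, x[11] = 27, x[12] = 20, x[13] = 3, x[14] = 28, x[15] = 10, x[16] = 16, x[17] = 14, x[18] = 5, x[19] = 8, x[20] = 7, x[21] = 17, x[22] = 4, x[23] = 18, x[24] = 23, x[25] = 2, x[26] = 9, x[27] = 26, x[28] = 1.
Since x[28] = x[0] = 1, the sequence is periodic with period 28.
So x[517] = x[0 + ((517-0) mod 28)] = x[13] = 3.

3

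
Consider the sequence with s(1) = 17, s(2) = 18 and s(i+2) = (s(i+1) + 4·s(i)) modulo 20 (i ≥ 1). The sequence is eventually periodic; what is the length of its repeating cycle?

Computing terms: s(1) = 17, s(2) = 18, s(3) = 6, s(4) = 18, s(5) = 2, s(6) = 14, s(7) = 2, s(8) = 18, s(9) = 6.
Since (s(8), s(9)) = (s(2), s(3)) = (18, 6) (two consecutive terms determine the rest), the sequence is eventually periodic: after a pre-period of length 1 it cycles with period 6.

6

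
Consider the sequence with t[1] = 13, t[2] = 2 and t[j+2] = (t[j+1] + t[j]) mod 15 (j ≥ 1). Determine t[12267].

We have t[1] = 13,  t[2] = 2,  t[3] = 0,  t[4] = 2,  t[5] = 2,  t[6] = 4,  t[7] = 6,  t[8] = 10,  t[9] = 1,  t[10] = 11,  t[11] = 12,  t[12] = 8,  t[13] = 5,  t[14] = 13,  t[15] = 3,  t[16] = 1,  t[17] = 4,  t[18] = 5,  t[19] = 9,  t[20] = 14,  t[21] = 8,  t[22] = 7,  t[23] = 0,  t[24] = 7,  t[25] = 7,  t[26] = 14,  t[27] = 6,  t[28] = 5,  t[29] = 11,  t[30] = 1,  t[31] = 12,  t[32] = 13,  t[33] = 10,  t[34] = 8,  t[35] = 3,  t[36] = 11,  t[37] = 14,  t[38] = 10,  t[39] = 9,  t[40] = 4,  t[41] = 13,  t[42] = 2.
The sequence repeats with period 40.
(12267 - 1) mod 40 = 26, so t[12267] = t[27] = 6.

6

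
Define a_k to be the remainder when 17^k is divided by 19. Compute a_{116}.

9

a_0 = 1, a_1 = 17, a_2 = 4, a_3 = 11, a_4 = 16, a_5 = 6, a_6 = 7, a_7 = 5, a_8 = 9, a_9 = 1.
The sequence repeats with period 9.
(116 - 0) mod 9 = 8, so a_{116} = a_8 = 9.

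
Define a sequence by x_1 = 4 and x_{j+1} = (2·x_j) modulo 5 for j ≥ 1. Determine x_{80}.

x_1 = 4; x_2 = 3; x_3 = 1; x_4 = 2; x_5 = 4.
The sequence repeats with period 4.
(80 - 1) mod 4 = 3, so x_{80} = x_4 = 2.

2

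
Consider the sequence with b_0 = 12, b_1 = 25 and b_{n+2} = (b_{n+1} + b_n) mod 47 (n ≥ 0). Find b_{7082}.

b_0 = 12; b_1 = 25; b_2 = 37; b_3 = 15; b_4 = 5; b_5 = 20; b_6 = 25; b_7 = 45; b_8 = 23; b_9 = 21; b_{10} = 44; b_{11} = 18; b_{12} = 15; b_{13} = 33; b_{14} = 1; b_{15} = 34; b_{16} = 35; b_{17} = 22; b_{18} = 10; b_{19} = 32; b_{20} = 42; b_{21} = 27; b_{22} = 22; b_{23} = 2; b_{24} = 24; b_{25} = 26; b_{26} = 3; b_{27} = 29; b_{28} = 32; b_{29} = 14; b_{30} = 46; b_{31} = 13; b_{32} = 12; b_{33} = 25.
The sequence repeats with period 32.
So b_{7082} = b_{0 + ((7082-0) mod 32)} = b_{10} = 44.

44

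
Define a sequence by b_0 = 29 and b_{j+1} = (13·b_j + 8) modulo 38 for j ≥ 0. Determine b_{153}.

33

b_0 = 29; b_1 = 5; b_2 = 35; b_3 = 7; b_4 = 23; b_5 = 3; b_6 = 9; b_7 = 11; b_8 = 37; b_9 = 33; b_{10} = 19; b_{11} = 27; b_{12} = 17; b_{13} = 1; b_{14} = 21; b_{15} = 15; b_{16} = 13; b_{17} = 25; b_{18} = 29.
Since b_{18} = b_0 = 29, the sequence is periodic with period 18.
So b_{153} = b_{0 + ((153-0) mod 18)} = b_9 = 33.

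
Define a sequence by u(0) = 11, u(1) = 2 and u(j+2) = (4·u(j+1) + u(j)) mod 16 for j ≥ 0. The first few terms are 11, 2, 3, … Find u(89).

2

Listing terms: u(0) = 11,  u(1) = 2,  u(2) = 3,  u(3) = 14,  u(4) = 11,  u(5) = 10,  u(6) = 3,  u(7) = 6,  u(8) = 11,  u(9) = 2.
The sequence repeats with period 8.
So u(89) = u(0 + ((89-0) mod 8)) = u(1) = 2.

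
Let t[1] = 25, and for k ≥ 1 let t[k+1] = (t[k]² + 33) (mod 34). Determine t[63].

7

We have t[1] = 25,  t[2] = 12,  t[3] = 7,  t[4] = 14,  t[5] = 25.
The sequence repeats with period 4.
(63 - 1) mod 4 = 2, so t[63] = t[3] = 7.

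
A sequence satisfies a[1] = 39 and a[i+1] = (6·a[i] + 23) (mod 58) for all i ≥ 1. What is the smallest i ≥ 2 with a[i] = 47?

9

Listing terms: a[1] = 39; a[2] = 25; a[3] = 57; a[4] = 17; a[5] = 9; a[6] = 19; a[7] = 21; a[8] = 33; a[9] = 47; a[10] = 15; a[11] = 55; a[12] = 5; a[13] = 53; a[14] = 51; a[15] = 39.
The sequence repeats with period 14.
The value 47 first appears (with i ≥ 2) at a[9].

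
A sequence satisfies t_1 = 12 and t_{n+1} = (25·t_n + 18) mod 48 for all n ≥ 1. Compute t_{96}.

We have t_1 = 12, t_2 = 30, t_3 = 0, t_4 = 18, t_5 = 36, t_6 = 6, t_7 = 24, t_8 = 42, t_9 = 12.
Since t_9 = t_1 = 12, the sequence is periodic with period 8.
(96 - 1) mod 8 = 7, so t_{96} = t_8 = 42.

42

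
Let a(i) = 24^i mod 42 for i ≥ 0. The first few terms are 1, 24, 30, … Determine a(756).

We have a(0) = 1; a(1) = 24; a(2) = 30; a(3) = 6; a(4) = 18; a(5) = 12; a(6) = 36; a(7) = 24.
Since a(7) = a(1) = 24, the sequence is eventually periodic: after a pre-period of length 1 it cycles with period 6.
For i ≥ 1, a(i) depends only on (i - 1) mod 6. (756 - 1) mod 6 = 5, so a(756) = a(6) = 36.

36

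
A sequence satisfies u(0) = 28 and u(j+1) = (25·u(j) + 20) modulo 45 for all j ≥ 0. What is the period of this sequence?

We have u(0) = 28,  u(1) = 0,  u(2) = 20,  u(3) = 25,  u(4) = 15,  u(5) = 35,  u(6) = 40,  u(7) = 30,  u(8) = 5,  u(9) = 10,  u(10) = 0.
Since u(10) = u(1) = 0, the sequence is eventually periodic: after a pre-period of length 1 it cycles with period 9.

9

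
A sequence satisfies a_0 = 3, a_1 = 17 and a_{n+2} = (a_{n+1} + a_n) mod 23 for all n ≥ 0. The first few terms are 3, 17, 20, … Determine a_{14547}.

14

Computing terms: a_0 = 3, a_1 = 17, a_2 = 20, a_3 = 14, a_4 = 11, a_5 = 2, a_6 = 13, a_7 = 15, a_8 = 5, a_9 = 20, a_{10} = 2, a_{11} = 22, a_{12} = 1, a_{13} = 0, a_{14} = 1, a_{15} = 1, a_{16} = 2, a_{17} = 3, a_{18} = 5, a_{19} = 8, a_{20} = 13, a_{21} = 21, a_{22} = 11, a_{23} = 9, a_{24} = 20, a_{25} = 6, a_{26} = 3, a_{27} = 9, a_{28} = 12, a_{29} = 21, a_{30} = 10, a_{31} = 8, a_{32} = 18, a_{33} = 3, a_{34} = 21, a_{35} = 1, a_{36} = 22, a_{37} = 0, a_{38} = 22, a_{39} = 22, a_{40} = 21, a_{41} = 20, a_{42} = 18, a_{43} = 15, a_{44} = 10, a_{45} = 2, a_{46} = 12, a_{47} = 14, a_{48} = 3, a_{49} = 17.
The sequence repeats with period 48.
(14547 - 0) mod 48 = 3, so a_{14547} = a_3 = 14.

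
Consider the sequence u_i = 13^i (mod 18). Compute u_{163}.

Computing terms: u_1 = 13; u_2 = 7; u_3 = 1; u_4 = 13.
The sequence repeats with period 3.
(163 - 1) mod 3 = 0, so u_{163} = u_1 = 13.

13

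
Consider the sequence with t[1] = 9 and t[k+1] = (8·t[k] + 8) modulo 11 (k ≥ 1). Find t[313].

Computing terms: t[1] = 9, t[2] = 3, t[3] = 10, t[4] = 0, t[5] = 8, t[6] = 6, t[7] = 1, t[8] = 5, t[9] = 4, t[10] = 7, t[11] = 9.
The sequence repeats with period 10.
So t[313] = t[1 + ((313-1) mod 10)] = t[3] = 10.

10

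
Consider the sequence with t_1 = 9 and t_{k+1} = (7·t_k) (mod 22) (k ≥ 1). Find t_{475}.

5

Listing terms: t_1 = 9; t_2 = 19; t_3 = 1; t_4 = 7; t_5 = 5; t_6 = 13; t_7 = 3; t_8 = 21; t_9 = 15; t_{10} = 17; t_{11} = 9.
Since t_{11} = t_1 = 9, the sequence is periodic with period 10.
(475 - 1) mod 10 = 4, so t_{475} = t_5 = 5.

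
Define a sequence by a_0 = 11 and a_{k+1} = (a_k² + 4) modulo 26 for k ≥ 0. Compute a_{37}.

5

Computing terms: a_0 = 11,  a_1 = 21,  a_2 = 3,  a_3 = 13,  a_4 = 17,  a_5 = 7,  a_6 = 1,  a_7 = 5,  a_8 = 3.
Since a_8 = a_2 = 3, the sequence is eventually periodic: after a pre-period of length 2 it cycles with period 6.
For k ≥ 2, a_k depends only on (k - 2) mod 6. (37 - 2) mod 6 = 5, so a_{37} = a_7 = 5.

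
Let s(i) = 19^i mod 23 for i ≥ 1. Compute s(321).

s(1) = 19; s(2) = 16; s(3) = 5; s(4) = 3; s(5) = 11; s(6) = 2; s(7) = 15; s(8) = 9; s(9) = 10; s(10) = 6; s(11) = 22; s(12) = 4; s(13) = 7; s(14) = 18; s(15) = 20; s(16) = 12; s(17) = 21; s(18) = 8; s(19) = 14; s(20) = 13; s(21) = 17; s(22) = 1; s(23) = 19.
The sequence repeats with period 22.
So s(321) = s(1 + ((321-1) mod 22)) = s(13) = 7.

7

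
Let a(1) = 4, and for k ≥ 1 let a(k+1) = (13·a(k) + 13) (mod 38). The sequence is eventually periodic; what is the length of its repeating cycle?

18

Listing terms: a(1) = 4; a(2) = 27; a(3) = 22; a(4) = 33; a(5) = 24; a(6) = 21; a(7) = 20; a(8) = 7; a(9) = 28; a(10) = 35; a(11) = 12; a(12) = 17; a(13) = 6; a(14) = 15; a(15) = 18; a(16) = 19; a(17) = 32; a(18) = 11; a(19) = 4.
The sequence repeats with period 18.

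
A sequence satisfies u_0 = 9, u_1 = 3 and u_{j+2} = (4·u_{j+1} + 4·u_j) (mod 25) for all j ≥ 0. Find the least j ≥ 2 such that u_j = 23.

Listing terms: u_0 = 9,  u_1 = 3,  u_2 = 23,  u_3 = 4,  u_4 = 8,  u_5 = 23,  u_6 = 24,  u_7 = 13,  u_8 = 23,  u_9 = 19,  u_{10} = 18,  u_{11} = 23,  u_{12} = 14,  u_{13} = 23,  u_{14} = 23,  u_{15} = 9,  u_{16} = 3.
Since (u_{15}, u_{16}) = (u_0, u_1) = (9, 3) (two consecutive terms determine the rest), the sequence is periodic with period 15.
The value 23 first appears (with j ≥ 2) at u_2.

2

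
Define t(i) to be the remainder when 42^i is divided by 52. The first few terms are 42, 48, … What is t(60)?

Listing terms: t(1) = 42, t(2) = 48, t(3) = 40, t(4) = 16, t(5) = 48.
Since t(5) = t(2) = 48, the sequence is eventually periodic: after a pre-period of length 1 it cycles with period 3.
For i ≥ 2, t(i) depends only on (i - 2) mod 3. (60 - 2) mod 3 = 1, so t(60) = t(3) = 40.

40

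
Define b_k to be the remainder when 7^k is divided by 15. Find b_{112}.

1

We have b_0 = 1; b_1 = 7; b_2 = 4; b_3 = 13; b_4 = 1.
The sequence repeats with period 4.
So b_{112} = b_{0 + ((112-0) mod 4)} = b_0 = 1.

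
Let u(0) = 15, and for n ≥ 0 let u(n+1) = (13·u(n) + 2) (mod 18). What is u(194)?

Computing terms: u(0) = 15; u(1) = 17; u(2) = 7; u(3) = 3; u(4) = 5; u(5) = 13; u(6) = 9; u(7) = 11; u(8) = 1; u(9) = 15.
Since u(9) = u(0) = 15, the sequence is periodic with period 9.
So u(194) = u(0 + ((194-0) mod 9)) = u(5) = 13.

13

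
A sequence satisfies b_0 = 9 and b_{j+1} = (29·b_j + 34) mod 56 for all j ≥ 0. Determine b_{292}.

25

We have b_0 = 9,  b_1 = 15,  b_2 = 21,  b_3 = 27,  b_4 = 33,  b_5 = 39,  b_6 = 45,  b_7 = 51,  b_8 = 1,  b_9 = 7,  b_{10} = 13,  b_{11} = 19,  b_{12} = 25,  b_{13} = 31,  b_{14} = 37,  b_{15} = 43,  b_{16} = 49,  b_{17} = 55,  b_{18} = 5,  b_{19} = 11,  b_{20} = 17,  b_{21} = 23,  b_{22} = 29,  b_{23} = 35,  b_{24} = 41,  b_{25} = 47,  b_{26} = 53,  b_{27} = 3,  b_{28} = 9.
The sequence repeats with period 28.
So b_{292} = b_{0 + ((292-0) mod 28)} = b_{12} = 25.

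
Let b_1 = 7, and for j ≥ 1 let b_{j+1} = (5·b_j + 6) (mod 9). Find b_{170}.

5

Listing terms: b_1 = 7, b_2 = 5, b_3 = 4, b_4 = 8, b_5 = 1, b_6 = 2, b_7 = 7.
Since b_7 = b_1 = 7, the sequence is periodic with period 6.
(170 - 1) mod 6 = 1, so b_{170} = b_2 = 5.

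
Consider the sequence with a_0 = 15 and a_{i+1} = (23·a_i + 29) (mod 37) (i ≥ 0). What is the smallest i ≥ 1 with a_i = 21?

8

We have a_0 = 15,  a_1 = 4,  a_2 = 10,  a_3 = 0,  a_4 = 29,  a_5 = 30,  a_6 = 16,  a_7 = 27,  a_8 = 21,  a_9 = 31,  a_{10} = 2,  a_{11} = 1,  a_{12} = 15.
The sequence repeats with period 12.
The value 21 first appears (with i ≥ 1) at a_8.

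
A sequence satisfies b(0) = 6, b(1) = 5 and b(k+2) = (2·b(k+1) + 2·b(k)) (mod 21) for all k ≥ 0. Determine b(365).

Listing terms: b(0) = 6, b(1) = 5, b(2) = 1, b(3) = 12, b(4) = 5, b(5) = 13, b(6) = 15, b(7) = 14, b(8) = 16, b(9) = 18, b(10) = 5, b(11) = 4, b(12) = 18, b(13) = 2, b(14) = 19, b(15) = 0, b(16) = 17, b(17) = 13, b(18) = 18, b(19) = 20, b(20) = 13, b(21) = 3, b(22) = 11, b(23) = 7, b(24) = 15, b(25) = 2, b(26) = 13, b(27) = 9, b(28) = 2, b(29) = 1, b(30) = 6, b(31) = 14, b(32) = 19, b(33) = 3, b(34) = 2, b(35) = 10, b(36) = 3, b(37) = 5, b(38) = 16, b(39) = 0, b(40) = 11, b(41) = 1, b(42) = 3, b(43) = 8, b(44) = 1, b(45) = 18, b(46) = 17, b(47) = 7, b(48) = 6, b(49) = 5.
The sequence repeats with period 48.
So b(365) = b(0 + ((365-0) mod 48)) = b(29) = 1.

1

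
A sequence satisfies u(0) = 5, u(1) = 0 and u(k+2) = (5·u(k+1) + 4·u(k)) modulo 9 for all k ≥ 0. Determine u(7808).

Computing terms: u(0) = 5, u(1) = 0, u(2) = 2, u(3) = 1, u(4) = 4, u(5) = 6, u(6) = 1, u(7) = 2, u(8) = 5, u(9) = 6, u(10) = 5, u(11) = 4, u(12) = 4, u(13) = 0, u(14) = 7, u(15) = 8, u(16) = 5, u(17) = 3, u(18) = 8, u(19) = 7, u(20) = 4, u(21) = 3, u(22) = 4, u(23) = 5, u(24) = 5, u(25) = 0.
The sequence repeats with period 24.
So u(7808) = u(0 + ((7808-0) mod 24)) = u(8) = 5.

5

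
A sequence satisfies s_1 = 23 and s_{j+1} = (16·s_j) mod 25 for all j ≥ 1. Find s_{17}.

Listing terms: s_1 = 23,  s_2 = 18,  s_3 = 13,  s_4 = 8,  s_5 = 3,  s_6 = 23.
Since s_6 = s_1 = 23, the sequence is periodic with period 5.
(17 - 1) mod 5 = 1, so s_{17} = s_2 = 18.

18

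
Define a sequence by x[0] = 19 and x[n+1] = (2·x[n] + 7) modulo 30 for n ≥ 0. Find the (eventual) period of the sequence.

4

x[0] = 19,  x[1] = 15,  x[2] = 7,  x[3] = 21,  x[4] = 19.
Since x[4] = x[0] = 19, the sequence is periodic with period 4.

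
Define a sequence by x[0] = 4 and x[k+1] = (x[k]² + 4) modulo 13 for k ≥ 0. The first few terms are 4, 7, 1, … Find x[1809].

Computing terms: x[0] = 4,  x[1] = 7,  x[2] = 1,  x[3] = 5,  x[4] = 3,  x[5] = 0,  x[6] = 4.
The sequence repeats with period 6.
(1809 - 0) mod 6 = 3, so x[1809] = x[3] = 5.

5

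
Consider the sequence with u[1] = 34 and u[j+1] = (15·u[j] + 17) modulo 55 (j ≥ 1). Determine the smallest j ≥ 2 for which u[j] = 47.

u[1] = 34; u[2] = 32; u[3] = 2; u[4] = 47; u[5] = 7; u[6] = 12; u[7] = 32.
Since u[7] = u[2] = 32, the sequence is eventually periodic: after a pre-period of length 1 it cycles with period 5.
The value 47 first appears (with j ≥ 2) at u[4].

4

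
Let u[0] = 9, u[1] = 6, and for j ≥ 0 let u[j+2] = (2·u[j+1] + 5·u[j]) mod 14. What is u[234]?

Listing terms: u[0] = 9, u[1] = 6, u[2] = 1, u[3] = 4, u[4] = 13, u[5] = 4, u[6] = 3, u[7] = 12, u[8] = 11, u[9] = 12, u[10] = 9, u[11] = 8, u[12] = 5, u[13] = 8, u[14] = 13, u[15] = 10, u[16] = 1, u[17] = 10, u[18] = 11, u[19] = 2, u[20] = 3, u[21] = 2, u[22] = 5, u[23] = 6, u[24] = 9, u[25] = 6.
Since (u[24], u[25]) = (u[0], u[1]) = (9, 6) (two consecutive terms determine the rest), the sequence is periodic with period 24.
(234 - 0) mod 24 = 18, so u[234] = u[18] = 11.

11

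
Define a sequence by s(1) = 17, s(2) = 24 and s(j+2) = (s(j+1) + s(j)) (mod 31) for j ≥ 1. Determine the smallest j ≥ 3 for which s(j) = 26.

10

Listing terms: s(1) = 17,  s(2) = 24,  s(3) = 10,  s(4) = 3,  s(5) = 13,  s(6) = 16,  s(7) = 29,  s(8) = 14,  s(9) = 12,  s(10) = 26,  s(11) = 7,  s(12) = 2,  s(13) = 9,  s(14) = 11,  s(15) = 20,  s(16) = 0,  s(17) = 20,  s(18) = 20,  s(19) = 9,  s(20) = 29,  s(21) = 7,  s(22) = 5,  s(23) = 12,  s(24) = 17,  s(25) = 29,  s(26) = 15,  s(27) = 13,  s(28) = 28,  s(29) = 10,  s(30) = 7,  s(31) = 17,  s(32) = 24.
Since (s(31), s(32)) = (s(1), s(2)) = (17, 24) (two consecutive terms determine the rest), the sequence is periodic with period 30.
The value 26 first appears (with j ≥ 3) at s(10).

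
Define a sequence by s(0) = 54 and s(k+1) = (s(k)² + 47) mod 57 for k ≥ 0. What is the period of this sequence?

Listing terms: s(0) = 54,  s(1) = 56,  s(2) = 48,  s(3) = 14,  s(4) = 15,  s(5) = 44,  s(6) = 45,  s(7) = 20,  s(8) = 48.
Since s(8) = s(2) = 48, the sequence is eventually periodic: after a pre-period of length 2 it cycles with period 6.

6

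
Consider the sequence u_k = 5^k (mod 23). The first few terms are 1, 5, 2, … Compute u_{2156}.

1

We have u_0 = 1, u_1 = 5, u_2 = 2, u_3 = 10, u_4 = 4, u_5 = 20, u_6 = 8, u_7 = 17, u_8 = 16, u_9 = 11, u_{10} = 9, u_{11} = 22, u_{12} = 18, u_{13} = 21, u_{14} = 13, u_{15} = 19, u_{16} = 3, u_{17} = 15, u_{18} = 6, u_{19} = 7, u_{20} = 12, u_{21} = 14, u_{22} = 1.
Since u_{22} = u_0 = 1, the sequence is periodic with period 22.
So u_{2156} = u_{0 + ((2156-0) mod 22)} = u_0 = 1.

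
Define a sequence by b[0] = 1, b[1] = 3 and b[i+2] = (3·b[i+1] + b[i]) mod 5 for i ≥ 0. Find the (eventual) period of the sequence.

12

Computing terms: b[0] = 1; b[1] = 3; b[2] = 0; b[3] = 3; b[4] = 4; b[5] = 0; b[6] = 4; b[7] = 2; b[8] = 0; b[9] = 2; b[10] = 1; b[11] = 0; b[12] = 1; b[13] = 3.
The sequence repeats with period 12.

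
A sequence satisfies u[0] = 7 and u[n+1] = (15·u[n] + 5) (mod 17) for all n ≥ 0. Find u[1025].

8

Computing terms: u[0] = 7, u[1] = 8, u[2] = 6, u[3] = 10, u[4] = 2, u[5] = 1, u[6] = 3, u[7] = 16, u[8] = 7.
Since u[8] = u[0] = 7, the sequence is periodic with period 8.
(1025 - 0) mod 8 = 1, so u[1025] = u[1] = 8.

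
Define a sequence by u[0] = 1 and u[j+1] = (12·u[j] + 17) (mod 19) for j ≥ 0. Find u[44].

We have u[0] = 1,  u[1] = 10,  u[2] = 4,  u[3] = 8,  u[4] = 18,  u[5] = 5,  u[6] = 1.
Since u[6] = u[0] = 1, the sequence is periodic with period 6.
So u[44] = u[0 + ((44-0) mod 6)] = u[2] = 4.

4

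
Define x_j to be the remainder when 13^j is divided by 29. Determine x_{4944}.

Listing terms: x_0 = 1, x_1 = 13, x_2 = 24, x_3 = 22, x_4 = 25, x_5 = 6, x_6 = 20, x_7 = 28, x_8 = 16, x_9 = 5, x_{10} = 7, x_{11} = 4, x_{12} = 23, x_{13} = 9, x_{14} = 1.
The sequence repeats with period 14.
(4944 - 0) mod 14 = 2, so x_{4944} = x_2 = 24.

24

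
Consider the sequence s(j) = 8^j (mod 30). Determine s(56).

We have s(1) = 8, s(2) = 4, s(3) = 2, s(4) = 16, s(5) = 8.
The sequence repeats with period 4.
(56 - 1) mod 4 = 3, so s(56) = s(4) = 16.

16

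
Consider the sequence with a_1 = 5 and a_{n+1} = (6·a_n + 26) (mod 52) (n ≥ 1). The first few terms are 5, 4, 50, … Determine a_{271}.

We have a_1 = 5,  a_2 = 4,  a_3 = 50,  a_4 = 14,  a_5 = 6,  a_6 = 10,  a_7 = 34,  a_8 = 22,  a_9 = 2,  a_{10} = 38,  a_{11} = 46,  a_{12} = 42,  a_{13} = 18,  a_{14} = 30,  a_{15} = 50.
Since a_{15} = a_3 = 50, the sequence is eventually periodic: after a pre-period of length 2 it cycles with period 12.
For n ≥ 3, a_n depends only on (n - 3) mod 12. (271 - 3) mod 12 = 4, so a_{271} = a_7 = 34.

34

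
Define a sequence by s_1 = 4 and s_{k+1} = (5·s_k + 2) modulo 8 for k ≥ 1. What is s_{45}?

4

Listing terms: s_1 = 4; s_2 = 6; s_3 = 0; s_4 = 2; s_5 = 4.
The sequence repeats with period 4.
(45 - 1) mod 4 = 0, so s_{45} = s_1 = 4.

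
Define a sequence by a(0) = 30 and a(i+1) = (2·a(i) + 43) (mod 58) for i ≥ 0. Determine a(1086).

We have a(0) = 30,  a(1) = 45,  a(2) = 17,  a(3) = 19,  a(4) = 23,  a(5) = 31,  a(6) = 47,  a(7) = 21,  a(8) = 27,  a(9) = 39,  a(10) = 5,  a(11) = 53,  a(12) = 33,  a(13) = 51,  a(14) = 29,  a(15) = 43,  a(16) = 13,  a(17) = 11,  a(18) = 7,  a(19) = 57,  a(20) = 41,  a(21) = 9,  a(22) = 3,  a(23) = 49,  a(24) = 25,  a(25) = 35,  a(26) = 55,  a(27) = 37,  a(28) = 1,  a(29) = 45.
Since a(29) = a(1) = 45, the sequence is eventually periodic: after a pre-period of length 1 it cycles with period 28.
For i ≥ 1, a(i) depends only on (i - 1) mod 28. (1086 - 1) mod 28 = 21, so a(1086) = a(22) = 3.

3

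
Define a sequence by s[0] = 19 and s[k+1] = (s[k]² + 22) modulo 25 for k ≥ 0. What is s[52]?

Computing terms: s[0] = 19; s[1] = 8; s[2] = 11; s[3] = 18; s[4] = 21; s[5] = 13; s[6] = 16; s[7] = 3; s[8] = 6; s[9] = 8.
Since s[9] = s[1] = 8, the sequence is eventually periodic: after a pre-period of length 1 it cycles with period 8.
For k ≥ 1, s[k] depends only on (k - 1) mod 8. (52 - 1) mod 8 = 3, so s[52] = s[4] = 21.

21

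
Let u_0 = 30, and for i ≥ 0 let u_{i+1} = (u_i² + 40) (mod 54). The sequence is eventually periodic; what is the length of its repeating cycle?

9

u_0 = 30, u_1 = 22, u_2 = 38, u_3 = 26, u_4 = 14, u_5 = 20, u_6 = 8, u_7 = 50, u_8 = 2, u_9 = 44, u_{10} = 32, u_{11} = 38.
Since u_{11} = u_2 = 38, the sequence is eventually periodic: after a pre-period of length 2 it cycles with period 9.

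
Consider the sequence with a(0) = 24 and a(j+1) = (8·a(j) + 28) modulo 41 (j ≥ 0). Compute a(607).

11

a(0) = 24,  a(1) = 15,  a(2) = 25,  a(3) = 23,  a(4) = 7,  a(5) = 2,  a(6) = 3,  a(7) = 11,  a(8) = 34,  a(9) = 13,  a(10) = 9,  a(11) = 18,  a(12) = 8,  a(13) = 10,  a(14) = 26,  a(15) = 31,  a(16) = 30,  a(17) = 22,  a(18) = 40,  a(19) = 20,  a(20) = 24.
The sequence repeats with period 20.
So a(607) = a(0 + ((607-0) mod 20)) = a(7) = 11.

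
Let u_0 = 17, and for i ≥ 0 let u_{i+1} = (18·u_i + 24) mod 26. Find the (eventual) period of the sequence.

We have u_0 = 17, u_1 = 18, u_2 = 10, u_3 = 22, u_4 = 4, u_5 = 18.
Since u_5 = u_1 = 18, the sequence is eventually periodic: after a pre-period of length 1 it cycles with period 4.

4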